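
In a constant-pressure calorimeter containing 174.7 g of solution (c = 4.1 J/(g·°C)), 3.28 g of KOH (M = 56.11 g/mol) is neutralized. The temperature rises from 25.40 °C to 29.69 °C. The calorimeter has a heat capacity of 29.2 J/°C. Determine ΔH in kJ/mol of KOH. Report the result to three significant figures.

ΔH = -54.7 kJ/mol

|ΔT| = |29.69 − 25.40| = 4.29 °C
|q_surr| = (174.7 × 4.1 + 29.2) × 4.29 = 745.47 × 4.29 = 3198 J
n(KOH) = 3.28 / 56.11 = 0.05846 mol
Temperature rose, so q_rxn = −|q_surr| = -3.198 kJ
ΔH = q_rxn / n = -54.70 kJ/mol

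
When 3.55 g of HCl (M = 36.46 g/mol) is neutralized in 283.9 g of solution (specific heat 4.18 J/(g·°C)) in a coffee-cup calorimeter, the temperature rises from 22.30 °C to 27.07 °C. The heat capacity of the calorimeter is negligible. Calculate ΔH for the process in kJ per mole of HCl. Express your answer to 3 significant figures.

ΔH = -58.1 kJ/mol

|ΔT| = |27.07 − 22.30| = 4.77 °C
|q_surr| = (283.9 × 4.18) × 4.77 = 1186.702 × 4.77 = 5661 J
n(HCl) = 3.55 / 36.46 = 0.09737 mol
Temperature rose, so q_rxn = −|q_surr| = -5.661 kJ
ΔH = q_rxn / n = -58.14 kJ/mol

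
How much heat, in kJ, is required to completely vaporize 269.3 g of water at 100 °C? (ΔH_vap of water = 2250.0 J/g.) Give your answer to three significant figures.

q = m × ΔH_vap = 269.3 × 2250.0 = 605900 J = 606 kJ

q = 606 kJ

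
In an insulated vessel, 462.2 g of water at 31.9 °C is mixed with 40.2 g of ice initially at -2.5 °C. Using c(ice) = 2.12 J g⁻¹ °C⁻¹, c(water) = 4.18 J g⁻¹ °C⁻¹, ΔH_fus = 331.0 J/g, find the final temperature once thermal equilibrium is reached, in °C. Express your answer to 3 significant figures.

Heat to bring ice to 0 °C and melt it: q₁ = 40.2×2.12×2.5 + 40.2×331.0 = 13519 J
Heat the water can supply cooling to 0 °C: 462.2×4.18×31.9 = 61630.7 J > q₁, so all ice melts.
Energy balance: 462.2×4.18×(31.9 − T) = 13519 + 40.2×4.18×(T − 0)
1931.996(31.9 − T) = 13519 + 168.036 T
61630.7 − 13519 = 2100.032 T
T = 48111.7 / 2100.032 = 22.91 °C

T_f = 22.9 °C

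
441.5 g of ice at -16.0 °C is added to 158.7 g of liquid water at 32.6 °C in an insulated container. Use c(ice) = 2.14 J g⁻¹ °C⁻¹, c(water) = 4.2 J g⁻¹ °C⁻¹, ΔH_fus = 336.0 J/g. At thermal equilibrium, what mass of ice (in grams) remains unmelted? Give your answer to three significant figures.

Heat to warm all ice to 0 °C: 441.5×2.14×16.0 = 15117 J
Heat released by water cooling to 0 °C: 158.7×4.2×32.6 = 21729 J
21729 J < 15117 + 441.5×336.0 = 163461 J, so not all ice melts; final T = 0 °C.
Heat left for melting: 21729 − 15117 = 6612 J
Mass melted = 6612 / 336.0 = 19.68 g
Ice remaining = 441.5 − 19.68 = 421.82 g

m_ice remaining = 422 g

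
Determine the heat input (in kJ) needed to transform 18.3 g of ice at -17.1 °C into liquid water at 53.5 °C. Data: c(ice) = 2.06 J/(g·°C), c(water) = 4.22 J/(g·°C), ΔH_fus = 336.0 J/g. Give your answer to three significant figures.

q1 (heat ice -17.1→0.0 °C): 18.3 × 2.06 × 17.1 = 645 J
q2 (melt at 0 °C): 18.3 × 336.0 = 6149 J
q3 (heat water 0.0→53.5 °C): 18.3 × 4.22 × 53.5 = 4132 J
Total: 645 + 6149 + 4132 = 10926 J = 10.9 kJ

q = 10.9 kJ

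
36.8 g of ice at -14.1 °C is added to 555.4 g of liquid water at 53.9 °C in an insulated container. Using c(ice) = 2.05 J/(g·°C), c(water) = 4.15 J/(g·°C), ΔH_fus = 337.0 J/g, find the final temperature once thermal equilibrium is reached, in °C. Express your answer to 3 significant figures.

T_f = 45.1 °C

Heat to bring ice to 0 °C and melt it: q₁ = 36.8×2.05×14.1 + 36.8×337.0 = 13465 J
Heat the water can supply cooling to 0 °C: 555.4×4.15×53.9 = 124235 J > q₁, so all ice melts.
Energy balance: 555.4×4.15×(53.9 − T) = 13465 + 36.8×4.15×(T − 0)
2304.91(53.9 − T) = 13465 + 152.72 T
124235 − 13465 = 2457.63 T
T = 110770 / 2457.63 = 45.07 °C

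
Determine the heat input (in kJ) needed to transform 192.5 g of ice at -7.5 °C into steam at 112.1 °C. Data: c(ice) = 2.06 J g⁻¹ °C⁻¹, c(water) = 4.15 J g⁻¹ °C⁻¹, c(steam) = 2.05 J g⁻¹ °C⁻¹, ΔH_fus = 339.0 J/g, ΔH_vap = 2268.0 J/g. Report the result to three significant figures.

q1 (heat ice -7.5→0.0 °C): 192.5 × 2.06 × 7.5 = 2974 J
q2 (melt at 0 °C): 192.5 × 339.0 = 65258 J
q3 (heat water 0.0→100.0 °C): 192.5 × 4.15 × 100.0 = 79888 J
q4 (vaporize at 100 °C): 192.5 × 2268.0 = 436590 J
q5 (heat steam 100.0→112.1 °C): 192.5 × 2.05 × 12.1 = 4775 J
Total: 2974 + 65258 + 79888 + 436590 + 4775 = 589485 J = 589 kJ

q = 589 kJ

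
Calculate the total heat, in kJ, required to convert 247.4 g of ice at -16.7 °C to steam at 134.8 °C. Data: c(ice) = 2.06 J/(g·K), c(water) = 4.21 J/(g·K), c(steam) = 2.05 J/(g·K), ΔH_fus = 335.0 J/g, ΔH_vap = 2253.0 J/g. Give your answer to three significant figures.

q1 (heat ice -16.7→0.0 °C): 247.4 × 2.06 × 16.7 = 8511 J
q2 (melt at 0 °C): 247.4 × 335.0 = 82879 J
q3 (heat water 0.0→100.0 °C): 247.4 × 4.21 × 100.0 = 104155 J
q4 (vaporize at 100 °C): 247.4 × 2253.0 = 557392 J
q5 (heat steam 100.0→134.8 °C): 247.4 × 2.05 × 34.8 = 17650 J
Total: 8511 + 82879 + 104155 + 557392 + 17650 = 770587 J = 771 kJ

q = 771 kJ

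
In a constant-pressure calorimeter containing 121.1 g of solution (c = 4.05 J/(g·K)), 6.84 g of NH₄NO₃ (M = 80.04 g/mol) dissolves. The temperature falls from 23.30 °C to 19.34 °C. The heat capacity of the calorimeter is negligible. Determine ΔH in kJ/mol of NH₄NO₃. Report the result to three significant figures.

ΔH = 22.7 kJ/mol

|ΔT| = |19.34 − 23.30| = 3.96 °C
|q_surr| = (121.1 × 4.05) × 3.96 = 490.455 × 3.96 = 1942 J
n(NH₄NO₃) = 6.84 / 80.04 = 0.08546 mol
Temperature fell, so q_rxn = +|q_surr| = 1.942 kJ
ΔH = q_rxn / n = 22.72 kJ/mol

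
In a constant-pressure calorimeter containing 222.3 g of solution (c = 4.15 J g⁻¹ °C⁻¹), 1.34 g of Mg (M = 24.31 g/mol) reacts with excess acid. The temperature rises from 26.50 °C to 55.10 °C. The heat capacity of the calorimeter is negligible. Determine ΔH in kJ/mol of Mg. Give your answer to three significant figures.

ΔH = -479 kJ/mol

|ΔT| = |55.10 − 26.50| = 28.60 °C
|q_surr| = (222.3 × 4.15) × 28.60 = 922.545 × 28.60 = 26380 J
n(Mg) = 1.34 / 24.31 = 0.05512 mol
Temperature rose, so q_rxn = −|q_surr| = -26.38 kJ
ΔH = q_rxn / n = -478.6 kJ/mol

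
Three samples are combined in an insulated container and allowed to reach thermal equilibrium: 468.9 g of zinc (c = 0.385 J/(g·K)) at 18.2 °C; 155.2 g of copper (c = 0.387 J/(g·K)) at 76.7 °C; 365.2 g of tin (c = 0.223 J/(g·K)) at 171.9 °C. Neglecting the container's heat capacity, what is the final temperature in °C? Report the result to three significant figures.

Σ mᵢcᵢ(T − Tᵢ) = 0  ⇒  T = Σ mᵢcᵢTᵢ / Σ mᵢcᵢ
Σ mᵢcᵢ = 468.9×0.385 + 155.2×0.387 + 365.2×0.223 = 322.0285
Σ mᵢcᵢTᵢ = 180.5265×18.2 + 60.0624×76.7 + 81.4396×171.9 = 21892
T = 21892 / 322.0285 = 67.98 °C

T_f = 68.0 °C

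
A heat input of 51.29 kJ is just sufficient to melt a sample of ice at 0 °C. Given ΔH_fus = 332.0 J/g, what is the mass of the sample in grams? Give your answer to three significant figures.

m = q / ΔH_fus = 51290 J / 332.0 J/g = 154 g

m = 154 g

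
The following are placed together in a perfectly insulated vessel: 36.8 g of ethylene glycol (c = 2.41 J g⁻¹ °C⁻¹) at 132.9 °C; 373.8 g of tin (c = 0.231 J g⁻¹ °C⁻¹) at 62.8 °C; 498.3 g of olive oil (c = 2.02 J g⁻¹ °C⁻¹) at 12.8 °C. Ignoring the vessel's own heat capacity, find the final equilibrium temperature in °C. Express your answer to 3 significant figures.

Σ mᵢcᵢ(T − Tᵢ) = 0  ⇒  T = Σ mᵢcᵢTᵢ / Σ mᵢcᵢ
Σ mᵢcᵢ = 36.8×2.41 + 373.8×0.231 + 498.3×2.02 = 1181.6018
Σ mᵢcᵢTᵢ = 88.688×132.9 + 86.3478×62.8 + 1006.566×12.8 = 30093
T = 30093 / 1181.6018 = 25.47 °C

T_f = 25.5 °C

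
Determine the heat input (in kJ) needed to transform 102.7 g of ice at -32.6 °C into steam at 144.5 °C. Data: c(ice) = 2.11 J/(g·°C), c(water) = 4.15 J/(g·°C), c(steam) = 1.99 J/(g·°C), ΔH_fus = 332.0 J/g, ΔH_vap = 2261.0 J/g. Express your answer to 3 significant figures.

q1 (heat ice -32.6→0.0 °C): 102.7 × 2.11 × 32.6 = 7064 J
q2 (melt at 0 °C): 102.7 × 332.0 = 34096 J
q3 (heat water 0.0→100.0 °C): 102.7 × 4.15 × 100.0 = 42621 J
q4 (vaporize at 100 °C): 102.7 × 2261.0 = 232205 J
q5 (heat steam 100.0→144.5 °C): 102.7 × 1.99 × 44.5 = 9095 J
Total: 7064 + 34096 + 42621 + 232205 + 9095 = 325081 J = 325 kJ

q = 325 kJ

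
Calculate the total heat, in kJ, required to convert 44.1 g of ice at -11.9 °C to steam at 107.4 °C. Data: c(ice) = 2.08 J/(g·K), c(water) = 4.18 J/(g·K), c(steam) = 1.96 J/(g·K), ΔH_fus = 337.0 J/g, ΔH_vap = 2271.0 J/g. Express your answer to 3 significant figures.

q1 (heat ice -11.9→0.0 °C): 44.1 × 2.08 × 11.9 = 1092 J
q2 (melt at 0 °C): 44.1 × 337.0 = 14862 J
q3 (heat water 0.0→100.0 °C): 44.1 × 4.18 × 100.0 = 18434 J
q4 (vaporize at 100 °C): 44.1 × 2271.0 = 100151 J
q5 (heat steam 100.0→107.4 °C): 44.1 × 1.96 × 7.4 = 640 J
Total: 1092 + 14862 + 18434 + 100151 + 640 = 135179 J = 135 kJ

q = 135 kJ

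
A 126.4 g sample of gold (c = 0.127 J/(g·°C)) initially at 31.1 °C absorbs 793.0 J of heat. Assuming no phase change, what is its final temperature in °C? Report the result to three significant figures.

T_f = 80.5 °C

ΔT = q / (m c) = 793.0 / (126.4 × 0.127) = 49.40 °C
T_f = 31.1 + 49.40 = 80.50 °C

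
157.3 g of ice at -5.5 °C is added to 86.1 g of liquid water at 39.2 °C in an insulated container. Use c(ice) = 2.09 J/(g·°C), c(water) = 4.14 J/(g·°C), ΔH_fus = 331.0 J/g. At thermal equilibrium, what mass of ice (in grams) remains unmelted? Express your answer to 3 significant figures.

Heat to warm all ice to 0 °C: 157.3×2.09×5.5 = 1808.2 J
Heat released by water cooling to 0 °C: 86.1×4.14×39.2 = 13973 J
13973 J < 1808.2 + 157.3×331.0 = 53874.5 J, so not all ice melts; final T = 0 °C.
Heat left for melting: 13973 − 1808.2 = 12164.8 J
Mass melted = 12164.8 / 331.0 = 36.75 g
Ice remaining = 157.3 − 36.75 = 120.55 g

m_ice remaining = 121 g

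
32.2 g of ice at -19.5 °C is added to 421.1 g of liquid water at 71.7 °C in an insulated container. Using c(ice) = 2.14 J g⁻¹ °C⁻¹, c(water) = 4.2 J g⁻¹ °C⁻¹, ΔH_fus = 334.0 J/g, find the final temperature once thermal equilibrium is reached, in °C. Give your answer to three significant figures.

T_f = 60.3 °C

Heat to bring ice to 0 °C and melt it: q₁ = 32.2×2.14×19.5 + 32.2×334.0 = 12099 J
Heat the water can supply cooling to 0 °C: 421.1×4.2×71.7 = 126810 J > q₁, so all ice melts.
Energy balance: 421.1×4.2×(71.7 − T) = 12099 + 32.2×4.2×(T − 0)
1768.62(71.7 − T) = 12099 + 135.24 T
126810 − 12099 = 1903.86 T
T = 114711 / 1903.86 = 60.25 °C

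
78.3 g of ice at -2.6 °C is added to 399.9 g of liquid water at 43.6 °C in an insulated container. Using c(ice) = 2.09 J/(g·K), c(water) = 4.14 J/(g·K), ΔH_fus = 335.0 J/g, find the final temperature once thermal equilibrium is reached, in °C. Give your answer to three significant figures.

T_f = 23.0 °C

Heat to bring ice to 0 °C and melt it: q₁ = 78.3×2.09×2.6 + 78.3×335.0 = 26656 J
Heat the water can supply cooling to 0 °C: 399.9×4.14×43.6 = 72183.5 J > q₁, so all ice melts.
Energy balance: 399.9×4.14×(43.6 − T) = 26656 + 78.3×4.14×(T − 0)
1655.586(43.6 − T) = 26656 + 324.162 T
72183.5 − 26656 = 1979.748 T
T = 45527.5 / 1979.748 = 23.00 °C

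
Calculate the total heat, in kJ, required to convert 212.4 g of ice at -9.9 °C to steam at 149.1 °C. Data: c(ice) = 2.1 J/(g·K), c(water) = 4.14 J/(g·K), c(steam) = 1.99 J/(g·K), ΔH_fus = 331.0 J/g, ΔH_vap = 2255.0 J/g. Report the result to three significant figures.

q1 (heat ice -9.9→0.0 °C): 212.4 × 2.1 × 9.9 = 4416 J
q2 (melt at 0 °C): 212.4 × 331.0 = 70304 J
q3 (heat water 0.0→100.0 °C): 212.4 × 4.14 × 100.0 = 87934 J
q4 (vaporize at 100 °C): 212.4 × 2255.0 = 478962 J
q5 (heat steam 100.0→149.1 °C): 212.4 × 1.99 × 49.1 = 20753 J
Total: 4416 + 70304 + 87934 + 478962 + 20753 = 662369 J = 662 kJ

q = 662 kJ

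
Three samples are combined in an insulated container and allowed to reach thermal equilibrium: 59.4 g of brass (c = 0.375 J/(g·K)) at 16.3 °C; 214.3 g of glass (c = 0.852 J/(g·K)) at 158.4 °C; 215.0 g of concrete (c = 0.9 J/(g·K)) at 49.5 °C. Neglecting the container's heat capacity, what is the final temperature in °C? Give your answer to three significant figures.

Σ mᵢcᵢ(T − Tᵢ) = 0  ⇒  T = Σ mᵢcᵢTᵢ / Σ mᵢcᵢ
Σ mᵢcᵢ = 59.4×0.375 + 214.3×0.852 + 215.0×0.9 = 398.3586
Σ mᵢcᵢTᵢ = 22.275×16.3 + 182.5836×158.4 + 193.5×49.5 = 38863
T = 38863 / 398.3586 = 97.56 °C

T_f = 97.6 °C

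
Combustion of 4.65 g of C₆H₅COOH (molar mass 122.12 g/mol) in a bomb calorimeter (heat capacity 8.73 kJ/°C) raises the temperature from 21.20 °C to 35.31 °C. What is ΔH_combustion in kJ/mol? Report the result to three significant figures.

ΔH = -3240 kJ/mol

ΔT = 35.31 − 21.20 = 14.11 °C
q_cal = C_cal × ΔT = 8.73 × 14.11 = 123.1803 kJ
n = 4.65 / 122.12 = 0.038077 mol
q_rxn = −q_cal = -123.1803 kJ
ΔH = -123.1803 / 0.038077 = -3235 kJ/mol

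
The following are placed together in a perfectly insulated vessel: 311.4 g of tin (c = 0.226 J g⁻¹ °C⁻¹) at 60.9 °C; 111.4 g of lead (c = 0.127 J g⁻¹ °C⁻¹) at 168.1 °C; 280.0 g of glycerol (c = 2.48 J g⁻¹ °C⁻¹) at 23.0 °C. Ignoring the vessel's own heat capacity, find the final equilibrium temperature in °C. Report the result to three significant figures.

T_f = 29.1 °C

Σ mᵢcᵢ(T − Tᵢ) = 0  ⇒  T = Σ mᵢcᵢTᵢ / Σ mᵢcᵢ
Σ mᵢcᵢ = 311.4×0.226 + 111.4×0.127 + 280.0×2.48 = 778.9242
Σ mᵢcᵢTᵢ = 70.3764×60.9 + 14.1478×168.1 + 694.4×23.0 = 22635
T = 22635 / 778.9242 = 29.06 °C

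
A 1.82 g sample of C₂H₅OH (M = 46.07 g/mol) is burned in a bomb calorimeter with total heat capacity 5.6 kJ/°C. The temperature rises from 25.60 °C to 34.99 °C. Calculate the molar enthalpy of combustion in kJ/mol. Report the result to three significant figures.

ΔH = -1330 kJ/mol

ΔT = 34.99 − 25.60 = 9.39 °C
q_cal = C_cal × ΔT = 5.6 × 9.39 = 52.584 kJ
n = 1.82 / 46.07 = 0.03951 mol
q_rxn = −q_cal = -52.584 kJ
ΔH = -52.584 / 0.03951 = -1331 kJ/mol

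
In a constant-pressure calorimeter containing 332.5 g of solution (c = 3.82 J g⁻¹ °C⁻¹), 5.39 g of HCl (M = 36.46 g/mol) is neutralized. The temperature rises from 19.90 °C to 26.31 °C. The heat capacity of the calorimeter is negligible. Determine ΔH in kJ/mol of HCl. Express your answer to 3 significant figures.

ΔH = -55.1 kJ/mol

|ΔT| = |26.31 − 19.90| = 6.41 °C
|q_surr| = (332.5 × 3.82) × 6.41 = 1270.15 × 6.41 = 8142 J
n(HCl) = 5.39 / 36.46 = 0.1478 mol
Temperature rose, so q_rxn = −|q_surr| = -8.142 kJ
ΔH = q_rxn / n = -55.09 kJ/mol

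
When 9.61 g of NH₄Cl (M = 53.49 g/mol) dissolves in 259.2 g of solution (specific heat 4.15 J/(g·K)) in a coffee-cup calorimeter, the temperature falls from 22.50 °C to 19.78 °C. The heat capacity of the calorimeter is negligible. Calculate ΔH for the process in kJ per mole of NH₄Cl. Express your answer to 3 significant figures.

|ΔT| = |19.78 − 22.50| = 2.72 °C
|q_surr| = (259.2 × 4.15) × 2.72 = 1075.68 × 2.72 = 2926 J
n(NH₄Cl) = 9.61 / 53.49 = 0.1797 mol
Temperature fell, so q_rxn = +|q_surr| = 2.926 kJ
ΔH = q_rxn / n = 16.28 kJ/mol

ΔH = 16.3 kJ/mol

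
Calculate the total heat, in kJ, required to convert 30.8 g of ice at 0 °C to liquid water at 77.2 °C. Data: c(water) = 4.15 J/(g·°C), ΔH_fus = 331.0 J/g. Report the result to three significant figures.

q = 20.1 kJ

q1 (melt at 0 °C): 30.8 × 331.0 = 10195 J
q2 (heat water 0.0→77.2 °C): 30.8 × 4.15 × 77.2 = 9868 J
Total: 10195 + 9868 = 20063 J = 20.1 kJ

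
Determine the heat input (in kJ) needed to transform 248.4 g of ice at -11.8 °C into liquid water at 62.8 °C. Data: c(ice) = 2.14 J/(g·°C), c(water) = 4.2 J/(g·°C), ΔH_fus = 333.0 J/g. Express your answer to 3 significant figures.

q = 155 kJ

q1 (heat ice -11.8→0.0 °C): 248.4 × 2.14 × 11.8 = 6273 J
q2 (melt at 0 °C): 248.4 × 333.0 = 82717 J
q3 (heat water 0.0→62.8 °C): 248.4 × 4.2 × 62.8 = 65518 J
Total: 6273 + 82717 + 65518 = 154508 J = 155 kJ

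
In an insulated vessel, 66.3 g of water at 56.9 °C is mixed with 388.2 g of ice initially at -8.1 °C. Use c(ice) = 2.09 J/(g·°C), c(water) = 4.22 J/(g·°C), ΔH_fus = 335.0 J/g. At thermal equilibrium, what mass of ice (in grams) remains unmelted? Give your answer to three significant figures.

Heat to warm all ice to 0 °C: 388.2×2.09×8.1 = 6571.8 J
Heat released by water cooling to 0 °C: 66.3×4.22×56.9 = 15920 J
15920 J < 6571.8 + 388.2×335.0 = 136618.8 J, so not all ice melts; final T = 0 °C.
Heat left for melting: 15920 − 6571.8 = 9348.2 J
Mass melted = 9348.2 / 335.0 = 27.91 g
Ice remaining = 388.2 − 27.91 = 360.29 g

m_ice remaining = 360 g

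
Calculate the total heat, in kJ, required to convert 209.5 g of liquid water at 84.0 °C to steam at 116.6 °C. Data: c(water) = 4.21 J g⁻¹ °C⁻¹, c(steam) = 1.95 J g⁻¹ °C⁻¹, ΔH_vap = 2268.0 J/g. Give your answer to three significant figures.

q = 496 kJ

q1 (heat water 84.0→100.0 °C): 209.5 × 4.21 × 16.0 = 14112 J
q2 (vaporize at 100 °C): 209.5 × 2268.0 = 475146 J
q3 (heat steam 100.0→116.6 °C): 209.5 × 1.95 × 16.6 = 6782 J
Total: 14112 + 475146 + 6782 = 496040 J = 496 kJ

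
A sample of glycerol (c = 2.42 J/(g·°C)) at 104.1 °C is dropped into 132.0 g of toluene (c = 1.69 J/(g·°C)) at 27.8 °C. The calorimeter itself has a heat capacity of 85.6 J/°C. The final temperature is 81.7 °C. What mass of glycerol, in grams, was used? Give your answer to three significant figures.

m = 307 g

q_gained = (132.0 × 1.69 + 85.6) × (81.7 − 27.8) = 16640 J
q_lost = m × 2.42 × (104.1 − 81.7) = 54.208 m
m = 16640 / 54.208 = 307 g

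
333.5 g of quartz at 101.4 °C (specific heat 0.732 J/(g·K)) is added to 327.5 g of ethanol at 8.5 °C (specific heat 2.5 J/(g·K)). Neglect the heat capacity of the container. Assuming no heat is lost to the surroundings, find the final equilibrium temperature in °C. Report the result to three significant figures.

Heat lost by quartz = heat gained by ethanol.
(333.5)(0.732)(101.4 − T) = (327.5)(2.5)(T − 8.5)
244.122 (101.4 − T) = 818.75 (T − 8.5)
24754 − 244.122 T = 818.75 T − 6959.4
31713.4 = 1062.872 T
T = 29.84 °C

T_f = 29.8 °C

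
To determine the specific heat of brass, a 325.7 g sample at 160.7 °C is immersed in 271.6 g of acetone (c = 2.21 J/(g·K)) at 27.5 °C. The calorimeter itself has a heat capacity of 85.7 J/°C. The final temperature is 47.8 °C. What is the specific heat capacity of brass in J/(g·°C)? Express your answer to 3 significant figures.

q_gained = (271.6 × 2.21 + 85.7) × (47.8 − 27.5) = 13920 J
q_lost = 325.7 × c × (160.7 − 47.8) = 36771.53 c
Set equal: c = 13920 / 36771.53 = 0.379 J/(g·°C)

c = 0.379 J/(g·°C)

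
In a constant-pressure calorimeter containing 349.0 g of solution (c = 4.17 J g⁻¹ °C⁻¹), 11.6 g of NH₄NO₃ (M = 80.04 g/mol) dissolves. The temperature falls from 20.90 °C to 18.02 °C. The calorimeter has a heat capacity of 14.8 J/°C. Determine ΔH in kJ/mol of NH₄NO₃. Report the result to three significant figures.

|ΔT| = |18.02 − 20.90| = 2.88 °C
|q_surr| = (349.0 × 4.17 + 14.8) × 2.88 = 1470.13 × 2.88 = 4234 J
n(NH₄NO₃) = 11.6 / 80.04 = 0.1449 mol
Temperature fell, so q_rxn = +|q_surr| = 4.234 kJ
ΔH = q_rxn / n = 29.22 kJ/mol

ΔH = 29.2 kJ/mol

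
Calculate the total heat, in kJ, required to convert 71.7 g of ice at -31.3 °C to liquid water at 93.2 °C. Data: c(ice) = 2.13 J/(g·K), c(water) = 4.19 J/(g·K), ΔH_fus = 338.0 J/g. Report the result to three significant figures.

q1 (heat ice -31.3→0.0 °C): 71.7 × 2.13 × 31.3 = 4780 J
q2 (melt at 0 °C): 71.7 × 338.0 = 24235 J
q3 (heat water 0.0→93.2 °C): 71.7 × 4.19 × 93.2 = 27999 J
Total: 4780 + 24235 + 27999 = 57014 J = 57.0 kJ

q = 57.0 kJ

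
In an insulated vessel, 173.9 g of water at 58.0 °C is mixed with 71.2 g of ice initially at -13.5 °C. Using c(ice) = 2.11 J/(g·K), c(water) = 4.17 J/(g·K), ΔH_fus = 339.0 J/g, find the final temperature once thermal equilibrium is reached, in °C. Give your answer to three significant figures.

Heat to bring ice to 0 °C and melt it: q₁ = 71.2×2.11×13.5 + 71.2×339.0 = 26165 J
Heat the water can supply cooling to 0 °C: 173.9×4.17×58.0 = 42059.5 J > q₁, so all ice melts.
Energy balance: 173.9×4.17×(58.0 − T) = 26165 + 71.2×4.17×(T − 0)
725.163(58.0 − T) = 26165 + 296.904 T
42059.5 − 26165 = 1022.067 T
T = 15894.5 / 1022.067 = 15.55 °C

T_f = 15.6 °C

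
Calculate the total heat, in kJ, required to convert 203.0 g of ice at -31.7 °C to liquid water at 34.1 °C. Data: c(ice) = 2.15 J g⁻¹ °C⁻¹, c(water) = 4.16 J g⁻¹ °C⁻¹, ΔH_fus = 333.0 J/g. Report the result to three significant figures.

q = 110 kJ

q1 (heat ice -31.7→0.0 °C): 203.0 × 2.15 × 31.7 = 13835 J
q2 (melt at 0 °C): 203.0 × 333.0 = 67599 J
q3 (heat water 0.0→34.1 °C): 203.0 × 4.16 × 34.1 = 28797 J
Total: 13835 + 67599 + 28797 = 110231 J = 110 kJ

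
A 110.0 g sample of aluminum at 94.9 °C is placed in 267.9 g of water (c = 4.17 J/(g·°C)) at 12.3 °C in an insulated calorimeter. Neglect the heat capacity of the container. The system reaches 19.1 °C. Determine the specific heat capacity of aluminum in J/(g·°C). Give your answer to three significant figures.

c = 0.911 J/(g·°C)

q_gained = (267.9 × 4.17) × (19.1 − 12.3) = 7597 J
q_lost = 110.0 × c × (94.9 − 19.1) = 8338 c
Set equal: c = 7597 / 8338 = 0.911 J/(g·°C)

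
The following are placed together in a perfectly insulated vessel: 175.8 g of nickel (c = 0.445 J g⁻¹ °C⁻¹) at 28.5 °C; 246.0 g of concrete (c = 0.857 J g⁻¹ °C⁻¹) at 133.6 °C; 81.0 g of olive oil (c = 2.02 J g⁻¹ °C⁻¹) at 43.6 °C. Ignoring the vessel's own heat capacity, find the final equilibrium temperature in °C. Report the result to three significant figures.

Σ mᵢcᵢ(T − Tᵢ) = 0  ⇒  T = Σ mᵢcᵢTᵢ / Σ mᵢcᵢ
Σ mᵢcᵢ = 175.8×0.445 + 246.0×0.857 + 81.0×2.02 = 452.673
Σ mᵢcᵢTᵢ = 78.231×28.5 + 210.822×133.6 + 163.62×43.6 = 37529
T = 37529 / 452.673 = 82.91 °C

T_f = 82.9 °C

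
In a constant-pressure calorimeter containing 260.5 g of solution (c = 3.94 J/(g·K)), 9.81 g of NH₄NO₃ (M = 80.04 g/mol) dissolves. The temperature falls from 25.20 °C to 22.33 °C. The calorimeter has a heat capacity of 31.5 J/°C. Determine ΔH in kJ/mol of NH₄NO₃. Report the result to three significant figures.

ΔH = 24.8 kJ/mol

|ΔT| = |22.33 − 25.20| = 2.87 °C
|q_surr| = (260.5 × 3.94 + 31.5) × 2.87 = 1057.87 × 2.87 = 3036 J
n(NH₄NO₃) = 9.81 / 80.04 = 0.1226 mol
Temperature fell, so q_rxn = +|q_surr| = 3.036 kJ
ΔH = q_rxn / n = 24.76 kJ/mol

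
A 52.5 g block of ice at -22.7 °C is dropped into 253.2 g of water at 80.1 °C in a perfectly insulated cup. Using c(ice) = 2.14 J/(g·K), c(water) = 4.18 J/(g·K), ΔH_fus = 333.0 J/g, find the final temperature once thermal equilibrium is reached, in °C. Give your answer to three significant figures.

T_f = 50.7 °C

Heat to bring ice to 0 °C and melt it: q₁ = 52.5×2.14×22.7 + 52.5×333.0 = 20033 J
Heat the water can supply cooling to 0 °C: 253.2×4.18×80.1 = 84775.9 J > q₁, so all ice melts.
Energy balance: 253.2×4.18×(80.1 − T) = 20033 + 52.5×4.18×(T − 0)
1058.376(80.1 − T) = 20033 + 219.45 T
84775.9 − 20033 = 1277.826 T
T = 64742.9 / 1277.826 = 50.67 °C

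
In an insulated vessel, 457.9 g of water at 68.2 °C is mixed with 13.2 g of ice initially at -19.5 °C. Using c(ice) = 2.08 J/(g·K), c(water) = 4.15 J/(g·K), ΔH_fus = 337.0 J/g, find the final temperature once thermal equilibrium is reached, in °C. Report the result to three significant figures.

Heat to bring ice to 0 °C and melt it: q₁ = 13.2×2.08×19.5 + 13.2×337.0 = 4983.8 J
Heat the water can supply cooling to 0 °C: 457.9×4.15×68.2 = 129599 J > q₁, so all ice melts.
Energy balance: 457.9×4.15×(68.2 − T) = 4983.8 + 13.2×4.15×(T − 0)
1900.285(68.2 − T) = 4983.8 + 54.78 T
129599 − 4983.8 = 1955.065 T
T = 124615.2 / 1955.065 = 63.74 °C

T_f = 63.7 °C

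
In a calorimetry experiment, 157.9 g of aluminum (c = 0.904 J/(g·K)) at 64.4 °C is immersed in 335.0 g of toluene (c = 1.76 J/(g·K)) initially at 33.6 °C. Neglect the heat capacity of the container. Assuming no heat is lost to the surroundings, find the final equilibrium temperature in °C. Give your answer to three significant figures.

T_f = 39.6 °C

Heat lost by aluminum = heat gained by toluene.
(157.9)(0.904)(64.4 − T) = (335.0)(1.76)(T − 33.6)
142.7416 (64.4 − T) = 589.6 (T − 33.6)
9192.6 − 142.7416 T = 589.6 T − 19811
29003.6 = 732.3416 T
T = 39.60 °C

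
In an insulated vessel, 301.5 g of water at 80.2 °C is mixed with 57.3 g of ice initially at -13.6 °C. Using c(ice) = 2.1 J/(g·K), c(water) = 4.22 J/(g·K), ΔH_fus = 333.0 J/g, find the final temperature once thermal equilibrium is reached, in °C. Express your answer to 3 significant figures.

T_f = 53.7 °C

Heat to bring ice to 0 °C and melt it: q₁ = 57.3×2.1×13.6 + 57.3×333.0 = 20717 J
Heat the water can supply cooling to 0 °C: 301.5×4.22×80.2 = 102041 J > q₁, so all ice melts.
Energy balance: 301.5×4.22×(80.2 − T) = 20717 + 57.3×4.22×(T − 0)
1272.33(80.2 − T) = 20717 + 241.806 T
102041 − 20717 = 1514.136 T
T = 81324 / 1514.136 = 53.71 °C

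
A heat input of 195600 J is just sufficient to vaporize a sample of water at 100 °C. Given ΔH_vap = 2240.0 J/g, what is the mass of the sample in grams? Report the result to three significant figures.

m = 87.3 g

m = q / ΔH_vap = 195600 J / 2240.0 J/g = 87.3 g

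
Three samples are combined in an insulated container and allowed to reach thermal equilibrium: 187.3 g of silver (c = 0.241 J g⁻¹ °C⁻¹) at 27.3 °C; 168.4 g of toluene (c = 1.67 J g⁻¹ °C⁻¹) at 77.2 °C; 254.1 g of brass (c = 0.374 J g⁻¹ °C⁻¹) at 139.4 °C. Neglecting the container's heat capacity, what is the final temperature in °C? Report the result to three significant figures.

T_f = 85.9 °C

Σ mᵢcᵢ(T − Tᵢ) = 0  ⇒  T = Σ mᵢcᵢTᵢ / Σ mᵢcᵢ
Σ mᵢcᵢ = 187.3×0.241 + 168.4×1.67 + 254.1×0.374 = 421.4007
Σ mᵢcᵢTᵢ = 45.1393×27.3 + 281.228×77.2 + 95.0334×139.4 = 36191
T = 36191 / 421.4007 = 85.88 °C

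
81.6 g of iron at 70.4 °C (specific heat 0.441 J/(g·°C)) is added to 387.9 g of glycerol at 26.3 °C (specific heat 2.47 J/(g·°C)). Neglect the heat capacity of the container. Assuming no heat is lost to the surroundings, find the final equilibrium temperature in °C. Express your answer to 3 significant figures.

T_f = 27.9 °C

Heat lost by iron = heat gained by glycerol.
(81.6)(0.441)(70.4 − T) = (387.9)(2.47)(T − 26.3)
35.9856 (70.4 − T) = 958.113 (T − 26.3)
2533.4 − 35.9856 T = 958.113 T − 25198
27731.4 = 994.0986 T
T = 27.90 °C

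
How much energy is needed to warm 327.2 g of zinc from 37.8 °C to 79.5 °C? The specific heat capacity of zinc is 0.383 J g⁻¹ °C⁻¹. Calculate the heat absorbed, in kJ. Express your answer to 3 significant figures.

q = 5.23 kJ

q = m c ΔT = 327.2 × 0.383 × (79.5 − 37.8)
q = 327.2 × 0.383 × 41.7 = 5226 J = 5.23 kJ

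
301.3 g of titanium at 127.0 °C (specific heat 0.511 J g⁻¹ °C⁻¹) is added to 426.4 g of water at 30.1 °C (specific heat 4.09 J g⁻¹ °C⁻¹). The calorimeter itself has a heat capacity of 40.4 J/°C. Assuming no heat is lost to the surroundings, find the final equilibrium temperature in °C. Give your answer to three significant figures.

Heat lost by titanium = heat gained by water + calorimeter.
(301.3)(0.511)(127.0 − T) = [(426.4)(4.09) + 40.4](T − 30.1)
153.9643 (127.0 − T) = 1784.376 (T − 30.1)
19553 − 153.9643 T = 1784.376 T − 53710
73263 = 1938.3403 T
T = 37.80 °C

T_f = 37.8 °C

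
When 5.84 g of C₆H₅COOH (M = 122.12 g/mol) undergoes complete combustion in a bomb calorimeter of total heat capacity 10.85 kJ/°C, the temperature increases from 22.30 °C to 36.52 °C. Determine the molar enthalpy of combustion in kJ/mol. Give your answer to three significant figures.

ΔH = -3230 kJ/mol

ΔT = 36.52 − 22.30 = 14.22 °C
q_cal = C_cal × ΔT = 10.85 × 14.22 = 154.287 kJ
n = 5.84 / 122.12 = 0.04782 mol
q_rxn = −q_cal = -154.287 kJ
ΔH = -154.287 / 0.04782 = -3226 kJ/mol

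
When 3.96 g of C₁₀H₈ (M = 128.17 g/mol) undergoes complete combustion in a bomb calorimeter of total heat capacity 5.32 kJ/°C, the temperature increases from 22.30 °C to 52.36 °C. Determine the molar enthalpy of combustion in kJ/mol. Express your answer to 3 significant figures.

ΔT = 52.36 − 22.30 = 30.06 °C
q_cal = C_cal × ΔT = 5.32 × 30.06 = 159.9192 kJ
n = 3.96 / 128.17 = 0.03090 mol
q_rxn = −q_cal = -159.9192 kJ
ΔH = -159.9192 / 0.03090 = -5175 kJ/mol

ΔH = -5180 kJ/mol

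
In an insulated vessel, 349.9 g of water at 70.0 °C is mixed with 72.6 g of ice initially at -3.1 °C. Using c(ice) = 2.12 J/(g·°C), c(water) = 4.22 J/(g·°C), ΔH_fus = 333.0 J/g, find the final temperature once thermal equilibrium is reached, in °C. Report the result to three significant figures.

T_f = 44.1 °C

Heat to bring ice to 0 °C and melt it: q₁ = 72.6×2.12×3.1 + 72.6×333.0 = 24653 J
Heat the water can supply cooling to 0 °C: 349.9×4.22×70.0 = 103360 J > q₁, so all ice melts.
Energy balance: 349.9×4.22×(70.0 − T) = 24653 + 72.6×4.22×(T − 0)
1476.578(70.0 − T) = 24653 + 306.372 T
103360 − 24653 = 1782.950 T
T = 78707 / 1782.950 = 44.14 °C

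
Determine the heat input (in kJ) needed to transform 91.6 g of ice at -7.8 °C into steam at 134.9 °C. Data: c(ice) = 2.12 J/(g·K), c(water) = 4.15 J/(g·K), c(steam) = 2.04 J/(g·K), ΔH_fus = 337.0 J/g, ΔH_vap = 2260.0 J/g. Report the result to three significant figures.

q = 284 kJ

q1 (heat ice -7.8→0.0 °C): 91.6 × 2.12 × 7.8 = 1515 J
q2 (melt at 0 °C): 91.6 × 337.0 = 30869 J
q3 (heat water 0.0→100.0 °C): 91.6 × 4.15 × 100.0 = 38014 J
q4 (vaporize at 100 °C): 91.6 × 2260.0 = 207016 J
q5 (heat steam 100.0→134.9 °C): 91.6 × 2.04 × 34.9 = 6522 J
Total: 1515 + 30869 + 38014 + 207016 + 6522 = 283936 J = 284 kJ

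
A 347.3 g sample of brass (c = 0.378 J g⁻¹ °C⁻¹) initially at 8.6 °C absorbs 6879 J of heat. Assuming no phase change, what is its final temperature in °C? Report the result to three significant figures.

ΔT = q / (m c) = 6879 / (347.3 × 0.378) = 52.40 °C
T_f = 8.6 + 52.40 = 61.00 °C

T_f = 61.0 °C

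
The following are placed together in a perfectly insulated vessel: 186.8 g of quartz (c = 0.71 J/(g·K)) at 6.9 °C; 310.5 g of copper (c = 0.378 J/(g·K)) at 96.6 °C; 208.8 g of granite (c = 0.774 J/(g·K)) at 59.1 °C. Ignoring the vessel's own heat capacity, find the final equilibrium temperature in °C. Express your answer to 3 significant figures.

T_f = 53.0 °C

Σ mᵢcᵢ(T − Tᵢ) = 0  ⇒  T = Σ mᵢcᵢTᵢ / Σ mᵢcᵢ
Σ mᵢcᵢ = 186.8×0.71 + 310.5×0.378 + 208.8×0.774 = 411.6082
Σ mᵢcᵢTᵢ = 132.628×6.9 + 117.369×96.6 + 161.6112×59.1 = 21804
T = 21804 / 411.6082 = 52.97 °C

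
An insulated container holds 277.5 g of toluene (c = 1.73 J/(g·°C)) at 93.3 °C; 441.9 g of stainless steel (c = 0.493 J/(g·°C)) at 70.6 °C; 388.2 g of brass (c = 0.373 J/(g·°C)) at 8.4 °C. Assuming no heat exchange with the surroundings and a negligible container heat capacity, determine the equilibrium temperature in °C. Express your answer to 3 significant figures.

T_f = 72.8 °C

Σ mᵢcᵢ(T − Tᵢ) = 0  ⇒  T = Σ mᵢcᵢTᵢ / Σ mᵢcᵢ
Σ mᵢcᵢ = 277.5×1.73 + 441.9×0.493 + 388.2×0.373 = 842.7303
Σ mᵢcᵢTᵢ = 480.075×93.3 + 217.8567×70.6 + 144.7986×8.4 = 61388
T = 61388 / 842.7303 = 72.84 °C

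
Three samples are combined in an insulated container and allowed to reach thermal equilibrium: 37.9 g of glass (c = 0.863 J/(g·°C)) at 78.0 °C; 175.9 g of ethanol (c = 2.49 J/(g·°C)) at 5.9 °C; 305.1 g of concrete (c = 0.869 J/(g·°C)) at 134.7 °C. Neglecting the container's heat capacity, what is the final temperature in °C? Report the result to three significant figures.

T_f = 55.5 °C

Σ mᵢcᵢ(T − Tᵢ) = 0  ⇒  T = Σ mᵢcᵢTᵢ / Σ mᵢcᵢ
Σ mᵢcᵢ = 37.9×0.863 + 175.9×2.49 + 305.1×0.869 = 735.8306
Σ mᵢcᵢTᵢ = 32.7077×78.0 + 437.991×5.9 + 265.1319×134.7 = 40849
T = 40849 / 735.8306 = 55.51 °C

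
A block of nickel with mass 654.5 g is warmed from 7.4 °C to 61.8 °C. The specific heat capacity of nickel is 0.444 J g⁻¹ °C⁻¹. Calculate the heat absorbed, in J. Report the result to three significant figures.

q = 15800 J

q = m c ΔT = 654.5 × 0.444 × (61.8 − 7.4)
q = 654.5 × 0.444 × 54.4 = 15810 J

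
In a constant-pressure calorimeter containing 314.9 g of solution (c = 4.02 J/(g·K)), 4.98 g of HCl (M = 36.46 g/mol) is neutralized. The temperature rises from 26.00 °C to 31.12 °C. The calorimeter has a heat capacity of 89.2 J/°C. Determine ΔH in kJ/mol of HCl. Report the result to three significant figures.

|ΔT| = |31.12 − 26.00| = 5.12 °C
|q_surr| = (314.9 × 4.02 + 89.2) × 5.12 = 1355.098 × 5.12 = 6938 J
n(HCl) = 4.98 / 36.46 = 0.1366 mol
Temperature rose, so q_rxn = −|q_surr| = -6.938 kJ
ΔH = q_rxn / n = -50.79 kJ/mol

ΔH = -50.8 kJ/mol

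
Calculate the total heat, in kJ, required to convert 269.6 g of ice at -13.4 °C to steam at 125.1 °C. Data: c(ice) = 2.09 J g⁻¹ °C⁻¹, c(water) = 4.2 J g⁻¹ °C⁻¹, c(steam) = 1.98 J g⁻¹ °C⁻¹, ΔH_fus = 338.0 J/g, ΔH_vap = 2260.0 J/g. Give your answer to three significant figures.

q = 835 kJ

q1 (heat ice -13.4→0.0 °C): 269.6 × 2.09 × 13.4 = 7550 J
q2 (melt at 0 °C): 269.6 × 338.0 = 91125 J
q3 (heat water 0.0→100.0 °C): 269.6 × 4.2 × 100.0 = 113232 J
q4 (vaporize at 100 °C): 269.6 × 2260.0 = 609296 J
q5 (heat steam 100.0→125.1 °C): 269.6 × 1.98 × 25.1 = 13399 J
Total: 7550 + 91125 + 113232 + 609296 + 13399 = 834602 J = 835 kJ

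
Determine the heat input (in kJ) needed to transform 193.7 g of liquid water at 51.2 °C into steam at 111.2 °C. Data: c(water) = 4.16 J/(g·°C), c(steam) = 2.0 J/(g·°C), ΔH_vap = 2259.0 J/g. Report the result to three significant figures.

q1 (heat water 51.2→100.0 °C): 193.7 × 4.16 × 48.8 = 39323 J
q2 (vaporize at 100 °C): 193.7 × 2259.0 = 437568 J
q3 (heat steam 100.0→111.2 °C): 193.7 × 2.0 × 11.2 = 4339 J
Total: 39323 + 437568 + 4339 = 481230 J = 481 kJ

q = 481 kJ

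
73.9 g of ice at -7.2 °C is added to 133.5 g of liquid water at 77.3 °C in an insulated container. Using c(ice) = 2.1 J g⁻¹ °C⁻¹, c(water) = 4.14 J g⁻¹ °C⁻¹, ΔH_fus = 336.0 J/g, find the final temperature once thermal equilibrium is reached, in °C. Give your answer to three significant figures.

Heat to bring ice to 0 °C and melt it: q₁ = 73.9×2.1×7.2 + 73.9×336.0 = 25948 J
Heat the water can supply cooling to 0 °C: 133.5×4.14×77.3 = 42722.9 J > q₁, so all ice melts.
Energy balance: 133.5×4.14×(77.3 − T) = 25948 + 73.9×4.14×(T − 0)
552.69(77.3 − T) = 25948 + 305.946 T
42722.9 − 25948 = 858.636 T
T = 16774.9 / 858.636 = 19.54 °C

T_f = 19.5 °C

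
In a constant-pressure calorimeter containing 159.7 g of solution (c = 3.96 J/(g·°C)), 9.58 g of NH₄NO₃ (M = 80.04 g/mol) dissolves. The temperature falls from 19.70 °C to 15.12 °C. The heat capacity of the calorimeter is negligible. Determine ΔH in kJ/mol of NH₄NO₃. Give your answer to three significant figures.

|ΔT| = |15.12 − 19.70| = 4.58 °C
|q_surr| = (159.7 × 3.96) × 4.58 = 632.412 × 4.58 = 2896 J
n(NH₄NO₃) = 9.58 / 80.04 = 0.1197 mol
Temperature fell, so q_rxn = +|q_surr| = 2.896 kJ
ΔH = q_rxn / n = 24.19 kJ/mol

ΔH = 24.2 kJ/mol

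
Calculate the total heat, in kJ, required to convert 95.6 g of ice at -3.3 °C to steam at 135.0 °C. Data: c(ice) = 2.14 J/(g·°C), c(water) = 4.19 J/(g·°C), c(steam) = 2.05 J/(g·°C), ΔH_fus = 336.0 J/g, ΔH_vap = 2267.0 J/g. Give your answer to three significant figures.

q1 (heat ice -3.3→0.0 °C): 95.6 × 2.14 × 3.3 = 675 J
q2 (melt at 0 °C): 95.6 × 336.0 = 32122 J
q3 (heat water 0.0→100.0 °C): 95.6 × 4.19 × 100.0 = 40056 J
q4 (vaporize at 100 °C): 95.6 × 2267.0 = 216725 J
q5 (heat steam 100.0→135.0 °C): 95.6 × 2.05 × 35.0 = 6859 J
Total: 675 + 32122 + 40056 + 216725 + 6859 = 296437 J = 296 kJ

q = 296 kJ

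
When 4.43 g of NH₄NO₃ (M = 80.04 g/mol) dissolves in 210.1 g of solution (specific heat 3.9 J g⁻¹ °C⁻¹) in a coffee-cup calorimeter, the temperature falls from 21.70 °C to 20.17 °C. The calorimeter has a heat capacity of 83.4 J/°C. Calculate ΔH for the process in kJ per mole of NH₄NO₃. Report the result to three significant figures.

|ΔT| = |20.17 − 21.70| = 1.53 °C
|q_surr| = (210.1 × 3.9 + 83.4) × 1.53 = 902.79 × 1.53 = 1381 J
n(NH₄NO₃) = 4.43 / 80.04 = 0.05535 mol
Temperature fell, so q_rxn = +|q_surr| = 1.381 kJ
ΔH = q_rxn / n = 24.95 kJ/mol

ΔH = 25.0 kJ/mol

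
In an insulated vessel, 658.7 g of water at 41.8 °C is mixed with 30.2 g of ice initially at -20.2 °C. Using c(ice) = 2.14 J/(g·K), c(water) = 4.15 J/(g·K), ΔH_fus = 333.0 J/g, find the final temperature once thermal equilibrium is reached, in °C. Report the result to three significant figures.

Heat to bring ice to 0 °C and melt it: q₁ = 30.2×2.14×20.2 + 30.2×333.0 = 11362 J
Heat the water can supply cooling to 0 °C: 658.7×4.15×41.8 = 114265 J > q₁, so all ice melts.
Energy balance: 658.7×4.15×(41.8 − T) = 11362 + 30.2×4.15×(T − 0)
2733.605(41.8 − T) = 11362 + 125.33 T
114265 − 11362 = 2858.935 T
T = 102903 / 2858.935 = 35.99 °C

T_f = 36.0 °C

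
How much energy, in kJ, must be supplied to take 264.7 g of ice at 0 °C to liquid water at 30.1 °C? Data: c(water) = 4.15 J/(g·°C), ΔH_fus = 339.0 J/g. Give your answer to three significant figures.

q1 (melt at 0 °C): 264.7 × 339.0 = 89733 J
q2 (heat water 0.0→30.1 °C): 264.7 × 4.15 × 30.1 = 33065 J
Total: 89733 + 33065 = 122798 J = 123 kJ

q = 123 kJ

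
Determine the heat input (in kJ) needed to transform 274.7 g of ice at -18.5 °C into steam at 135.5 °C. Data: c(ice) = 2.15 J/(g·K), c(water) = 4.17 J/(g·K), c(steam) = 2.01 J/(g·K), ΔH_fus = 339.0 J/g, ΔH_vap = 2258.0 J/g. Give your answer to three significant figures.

q1 (heat ice -18.5→0.0 °C): 274.7 × 2.15 × 18.5 = 10926 J
q2 (melt at 0 °C): 274.7 × 339.0 = 93123 J
q3 (heat water 0.0→100.0 °C): 274.7 × 4.17 × 100.0 = 114550 J
q4 (vaporize at 100 °C): 274.7 × 2258.0 = 620273 J
q5 (heat steam 100.0→135.5 °C): 274.7 × 2.01 × 35.5 = 19601 J
Total: 10926 + 93123 + 114550 + 620273 + 19601 = 858473 J = 858 kJ

q = 858 kJ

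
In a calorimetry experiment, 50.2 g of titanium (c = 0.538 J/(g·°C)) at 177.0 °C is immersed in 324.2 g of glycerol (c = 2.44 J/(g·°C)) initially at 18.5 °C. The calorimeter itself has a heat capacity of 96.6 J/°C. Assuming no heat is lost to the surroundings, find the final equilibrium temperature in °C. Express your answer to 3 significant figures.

Heat lost by titanium = heat gained by glycerol + calorimeter.
(50.2)(0.538)(177.0 − T) = [(324.2)(2.44) + 96.6](T − 18.5)
27.0076 (177.0 − T) = 887.648 (T − 18.5)
4780.3 − 27.0076 T = 887.648 T − 16421
21201.3 = 914.6556 T
T = 23.18 °C

T_f = 23.2 °C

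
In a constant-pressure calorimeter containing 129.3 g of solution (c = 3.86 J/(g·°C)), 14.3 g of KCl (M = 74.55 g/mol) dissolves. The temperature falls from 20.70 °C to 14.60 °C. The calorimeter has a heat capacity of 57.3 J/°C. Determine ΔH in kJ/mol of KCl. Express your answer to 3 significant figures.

ΔH = 17.7 kJ/mol

|ΔT| = |14.60 − 20.70| = 6.10 °C
|q_surr| = (129.3 × 3.86 + 57.3) × 6.10 = 556.398 × 6.10 = 3394 J
n(KCl) = 14.3 / 74.55 = 0.1918 mol
Temperature fell, so q_rxn = +|q_surr| = 3.394 kJ
ΔH = q_rxn / n = 17.70 kJ/mol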